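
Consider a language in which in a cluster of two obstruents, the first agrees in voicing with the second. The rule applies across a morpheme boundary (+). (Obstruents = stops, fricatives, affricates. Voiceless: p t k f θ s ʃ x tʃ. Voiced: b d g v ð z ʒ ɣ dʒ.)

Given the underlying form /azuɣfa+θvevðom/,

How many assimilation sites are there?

2

/ɣ/ before /f/ (voiceless) → [x]
/θ/ before /v/ (voiced) → [ð]
2 segments change.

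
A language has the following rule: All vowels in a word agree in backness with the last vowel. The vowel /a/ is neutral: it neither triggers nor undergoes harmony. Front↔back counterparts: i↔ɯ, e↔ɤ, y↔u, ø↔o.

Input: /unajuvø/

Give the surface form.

[ynajyvø]

/u/ harmonizes with /ø/ ([-back]) → [y]
/u/ harmonizes with /ø/ ([-back]) → [y]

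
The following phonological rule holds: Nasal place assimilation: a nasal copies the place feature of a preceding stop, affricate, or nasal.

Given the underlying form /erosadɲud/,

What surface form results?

/ɲ/ after /d/ (alveolar) → [n]

[erosadnud]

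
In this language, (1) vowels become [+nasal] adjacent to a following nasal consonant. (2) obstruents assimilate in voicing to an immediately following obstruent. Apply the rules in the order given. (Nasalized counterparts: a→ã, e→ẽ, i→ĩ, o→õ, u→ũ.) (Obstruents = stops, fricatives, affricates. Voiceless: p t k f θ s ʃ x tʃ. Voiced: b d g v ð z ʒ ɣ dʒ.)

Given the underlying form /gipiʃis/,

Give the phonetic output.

[gipiʃis]

Rule 1: no segment meets the rule's conditions; no change.
After rule 1: gipiʃis
Rule 2: no segment meets the rule's conditions; no change.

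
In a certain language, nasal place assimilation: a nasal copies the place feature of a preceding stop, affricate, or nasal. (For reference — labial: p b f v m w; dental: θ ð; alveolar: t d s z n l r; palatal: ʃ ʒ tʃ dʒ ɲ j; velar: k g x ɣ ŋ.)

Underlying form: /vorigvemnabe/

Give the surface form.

/n/ after /m/ (labial) → [m]

[vorigvemmabe]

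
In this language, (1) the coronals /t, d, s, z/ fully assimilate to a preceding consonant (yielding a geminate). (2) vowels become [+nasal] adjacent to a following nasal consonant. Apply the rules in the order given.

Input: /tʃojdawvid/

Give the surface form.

Rule 1: /d/ after /j/ → [j] (total assimilation)
After rule 1: tʃojjawvid
Rule 2: no segment meets the rule's conditions; no change.

[tʃojjawvid]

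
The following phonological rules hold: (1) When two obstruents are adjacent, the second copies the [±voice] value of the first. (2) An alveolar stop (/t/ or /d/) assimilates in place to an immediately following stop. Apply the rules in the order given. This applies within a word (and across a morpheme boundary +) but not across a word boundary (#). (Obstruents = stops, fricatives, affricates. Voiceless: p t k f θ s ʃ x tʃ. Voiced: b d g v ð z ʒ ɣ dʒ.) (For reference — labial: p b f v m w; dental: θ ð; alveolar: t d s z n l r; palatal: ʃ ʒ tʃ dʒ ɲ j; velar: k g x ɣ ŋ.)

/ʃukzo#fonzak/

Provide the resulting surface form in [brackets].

[ʃukso#fonzak]

Rule 1: /z/ after /k/ (voiceless) → [s]
After rule 1: ʃukso#fonzak
Rule 2: no segment meets the rule's conditions; no change.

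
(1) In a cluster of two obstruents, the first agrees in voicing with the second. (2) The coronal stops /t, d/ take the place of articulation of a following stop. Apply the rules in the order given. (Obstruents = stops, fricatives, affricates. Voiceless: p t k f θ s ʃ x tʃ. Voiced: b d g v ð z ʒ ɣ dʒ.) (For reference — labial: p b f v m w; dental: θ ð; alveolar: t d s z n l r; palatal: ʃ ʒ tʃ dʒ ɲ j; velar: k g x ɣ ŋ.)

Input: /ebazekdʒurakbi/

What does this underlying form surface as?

Rule 1: /k/ before /dʒ/ (voiced) → [g]
Rule 1: /k/ before /b/ (voiced) → [g]
After rule 1: ebazegdʒuragbi
Rule 2: no segment meets the rule's conditions; no change.

[ebazegdʒuragbi]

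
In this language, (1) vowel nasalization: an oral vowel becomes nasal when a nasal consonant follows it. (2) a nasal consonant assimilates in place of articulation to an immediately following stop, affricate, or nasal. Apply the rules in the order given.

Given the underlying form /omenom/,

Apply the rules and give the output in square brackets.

Rule 1: /o/ before nasal /m/ → [õ]
Rule 1: /e/ before nasal /n/ → [ẽ]
Rule 1: /o/ before nasal /m/ → [õ]
After rule 1: õmẽnõm
Rule 2: no segment meets the rule's conditions; no change.

[õmẽnõm]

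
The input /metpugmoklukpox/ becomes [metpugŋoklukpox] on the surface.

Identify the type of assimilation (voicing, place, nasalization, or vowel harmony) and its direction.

/m/→[ŋ].
Each target copies a feature from the preceding segment, so the direction is progressive.

place assimilation, progressive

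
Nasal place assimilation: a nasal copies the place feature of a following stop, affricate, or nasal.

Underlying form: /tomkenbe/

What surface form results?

/m/ before /k/ (velar) → [ŋ]
/n/ before /b/ (labial) → [m]

[toŋkembe]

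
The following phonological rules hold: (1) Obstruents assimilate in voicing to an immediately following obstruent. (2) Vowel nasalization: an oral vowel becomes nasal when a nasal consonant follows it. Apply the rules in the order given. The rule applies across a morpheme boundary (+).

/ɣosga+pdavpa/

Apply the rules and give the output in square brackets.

[ɣozga+bdafpa]

Rule 1: /s/ before /g/ (voiced) → [z]
Rule 1: /p/ before /d/ (voiced) → [b]
Rule 1: /v/ before /p/ (voiceless) → [f]
After rule 1: ɣozga+bdafpa
Rule 2: no segment meets the rule's conditions; no change.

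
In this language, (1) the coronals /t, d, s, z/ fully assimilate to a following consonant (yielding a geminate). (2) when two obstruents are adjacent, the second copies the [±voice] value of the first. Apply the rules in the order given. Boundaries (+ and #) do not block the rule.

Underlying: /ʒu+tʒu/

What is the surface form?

Rule 1: /t/ before /ʒ/ → [ʒ] (total assimilation)
After rule 1: ʒu+ʒʒu
Rule 2: no segment meets the rule's conditions; no change.

[ʒu+ʒʒu]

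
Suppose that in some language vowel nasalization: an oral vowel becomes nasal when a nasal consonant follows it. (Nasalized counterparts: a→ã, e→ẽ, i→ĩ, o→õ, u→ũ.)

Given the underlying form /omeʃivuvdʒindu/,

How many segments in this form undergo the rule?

/o/ before nasal /m/ → [õ]
/i/ before nasal /n/ → [ĩ]
2 segments change.

2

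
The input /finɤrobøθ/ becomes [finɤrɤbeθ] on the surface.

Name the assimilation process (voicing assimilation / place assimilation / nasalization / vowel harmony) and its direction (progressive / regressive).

vowel harmony, progressive

/o/→[ɤ] /ø/→[e].
Vowels agree with the first vowel, so the harmony is progressive.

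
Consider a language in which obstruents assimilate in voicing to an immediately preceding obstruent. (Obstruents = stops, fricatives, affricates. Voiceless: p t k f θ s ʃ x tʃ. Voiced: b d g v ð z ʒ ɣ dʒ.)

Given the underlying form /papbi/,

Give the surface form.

/b/ after /p/ (voiceless) → [p]

[pappi]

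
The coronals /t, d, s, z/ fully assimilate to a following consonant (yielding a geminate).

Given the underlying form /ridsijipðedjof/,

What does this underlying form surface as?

[rissijipðejjof]

/d/ before /s/ → [s] (total assimilation)
/d/ before /j/ → [j] (total assimilation)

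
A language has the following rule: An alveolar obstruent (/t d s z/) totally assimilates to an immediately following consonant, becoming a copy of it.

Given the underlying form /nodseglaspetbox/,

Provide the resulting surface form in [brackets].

[nosseglappebbox]

/d/ before /s/ → [s] (total assimilation)
/s/ before /p/ → [p] (total assimilation)
/t/ before /b/ → [b] (total assimilation)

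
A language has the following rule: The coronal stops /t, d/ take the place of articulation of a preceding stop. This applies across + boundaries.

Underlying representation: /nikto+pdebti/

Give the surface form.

/t/ after /k/ (velar) → [k]
/d/ after /p/ (labial) → [b]
/t/ after /b/ (labial) → [p]

[nikko+pbebpi]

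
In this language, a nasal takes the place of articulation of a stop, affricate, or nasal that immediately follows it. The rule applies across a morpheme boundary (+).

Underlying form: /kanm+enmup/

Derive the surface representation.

[kamm+emmup]

/n/ before /m/ (labial) → [m]
/n/ before /m/ (labial) → [m]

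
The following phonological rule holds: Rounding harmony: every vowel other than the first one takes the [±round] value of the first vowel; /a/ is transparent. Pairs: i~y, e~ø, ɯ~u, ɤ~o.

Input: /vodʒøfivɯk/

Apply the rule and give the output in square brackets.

[vodʒøfyvuk]

/i/ harmonizes with /o/ ([+round]) → [y]
/ɯ/ harmonizes with /o/ ([+round]) → [u]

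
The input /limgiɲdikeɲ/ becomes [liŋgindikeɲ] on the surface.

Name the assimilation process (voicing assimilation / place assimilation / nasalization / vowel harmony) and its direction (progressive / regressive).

place assimilation, regressive

/m/→[ŋ] /ɲ/→[n].
Each target copies a feature from the following segment, so the direction is regressive.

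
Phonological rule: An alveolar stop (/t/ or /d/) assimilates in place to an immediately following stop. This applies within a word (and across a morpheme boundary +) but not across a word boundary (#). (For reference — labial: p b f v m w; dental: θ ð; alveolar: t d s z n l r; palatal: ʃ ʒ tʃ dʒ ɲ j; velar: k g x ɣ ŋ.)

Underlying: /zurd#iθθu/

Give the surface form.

[zurd#iθθu]

no segment meets the rule's conditions; no change.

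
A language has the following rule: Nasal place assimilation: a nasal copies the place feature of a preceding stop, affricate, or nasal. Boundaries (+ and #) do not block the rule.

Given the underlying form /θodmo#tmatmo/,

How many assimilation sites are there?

3

/m/ after /d/ (alveolar) → [n]
/m/ after /t/ (alveolar) → [n]
/m/ after /t/ (alveolar) → [n]
3 segments change.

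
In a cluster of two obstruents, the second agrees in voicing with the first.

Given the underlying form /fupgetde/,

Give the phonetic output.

/g/ after /p/ (voiceless) → [k]
/d/ after /t/ (voiceless) → [t]

[fupkette]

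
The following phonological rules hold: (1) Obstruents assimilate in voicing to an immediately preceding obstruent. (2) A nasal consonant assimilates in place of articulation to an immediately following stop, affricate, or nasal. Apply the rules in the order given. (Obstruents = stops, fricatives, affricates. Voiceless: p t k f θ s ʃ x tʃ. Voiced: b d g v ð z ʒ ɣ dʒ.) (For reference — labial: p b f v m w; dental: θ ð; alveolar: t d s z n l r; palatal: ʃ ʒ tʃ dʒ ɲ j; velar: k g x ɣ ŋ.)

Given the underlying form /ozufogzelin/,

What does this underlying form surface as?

[ozufogzelin]

Rule 1: no segment meets the rule's conditions; no change.
After rule 1: ozufogzelin
Rule 2: no segment meets the rule's conditions; no change.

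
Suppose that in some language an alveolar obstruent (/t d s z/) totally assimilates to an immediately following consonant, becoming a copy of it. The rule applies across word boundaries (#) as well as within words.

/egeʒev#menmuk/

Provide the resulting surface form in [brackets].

[egeʒev#menmuk]

no segment meets the rule's conditions; no change.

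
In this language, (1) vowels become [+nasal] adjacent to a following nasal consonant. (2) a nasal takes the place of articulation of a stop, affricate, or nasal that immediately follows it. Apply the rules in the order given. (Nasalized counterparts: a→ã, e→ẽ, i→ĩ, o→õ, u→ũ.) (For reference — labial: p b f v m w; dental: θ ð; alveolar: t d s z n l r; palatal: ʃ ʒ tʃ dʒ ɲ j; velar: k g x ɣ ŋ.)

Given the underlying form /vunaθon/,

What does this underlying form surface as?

[vũnaθõn]

Rule 1: /u/ before nasal /n/ → [ũ]
Rule 1: /o/ before nasal /n/ → [õ]
After rule 1: vũnaθõn
Rule 2: no segment meets the rule's conditions; no change.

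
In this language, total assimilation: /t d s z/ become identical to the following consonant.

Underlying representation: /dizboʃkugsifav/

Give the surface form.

[dibboʃkugsifav]

/z/ before /b/ → [b] (total assimilation)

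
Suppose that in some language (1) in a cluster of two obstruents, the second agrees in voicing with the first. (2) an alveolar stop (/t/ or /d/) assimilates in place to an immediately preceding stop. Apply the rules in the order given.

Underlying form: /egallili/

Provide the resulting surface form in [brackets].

Rule 1: no segment meets the rule's conditions; no change.
After rule 1: egallili
Rule 2: no segment meets the rule's conditions; no change.

[egallili]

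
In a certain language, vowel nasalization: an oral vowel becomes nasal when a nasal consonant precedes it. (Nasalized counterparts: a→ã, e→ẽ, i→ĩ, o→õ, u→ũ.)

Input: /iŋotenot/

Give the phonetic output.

/o/ after nasal /ŋ/ → [õ]
/o/ after nasal /n/ → [õ]

[iŋõtenõt]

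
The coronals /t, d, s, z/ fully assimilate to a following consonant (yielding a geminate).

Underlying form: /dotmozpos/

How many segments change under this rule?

/t/ before /m/ → [m] (total assimilation)
/z/ before /p/ → [p] (total assimilation)
2 segments change.

2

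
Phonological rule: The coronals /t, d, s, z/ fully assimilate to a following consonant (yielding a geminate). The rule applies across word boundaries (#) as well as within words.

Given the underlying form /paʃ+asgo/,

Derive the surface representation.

[paʃ+aggo]

/s/ before /g/ → [g] (total assimilation)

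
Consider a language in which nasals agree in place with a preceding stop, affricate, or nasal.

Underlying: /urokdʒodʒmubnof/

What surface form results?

[urokdʒodʒɲubmof]

/m/ after /dʒ/ (palatal) → [ɲ]
/n/ after /b/ (labial) → [m]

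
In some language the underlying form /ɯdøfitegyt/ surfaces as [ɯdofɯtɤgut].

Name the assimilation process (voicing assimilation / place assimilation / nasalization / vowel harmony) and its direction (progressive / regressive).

vowel harmony, progressive

/ø/→[o] /i/→[ɯ] /e/→[ɤ] /y/→[u].
Vowels agree with the first vowel, so the harmony is progressive.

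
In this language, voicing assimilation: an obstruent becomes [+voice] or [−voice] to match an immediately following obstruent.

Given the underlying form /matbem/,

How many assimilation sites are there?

/t/ before /b/ (voiced) → [d]
1 segment changes.

1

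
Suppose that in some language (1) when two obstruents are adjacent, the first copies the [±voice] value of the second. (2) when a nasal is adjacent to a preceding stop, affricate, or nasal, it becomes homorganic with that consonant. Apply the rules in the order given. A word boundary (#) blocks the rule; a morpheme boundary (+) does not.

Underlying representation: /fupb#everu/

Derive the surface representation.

[fubb#everu]

Rule 1: /p/ before /b/ (voiced) → [b]
After rule 1: fubb#everu
Rule 2: no segment meets the rule's conditions; no change.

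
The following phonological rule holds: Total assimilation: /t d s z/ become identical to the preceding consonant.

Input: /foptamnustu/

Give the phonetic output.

/t/ after /p/ → [p] (total assimilation)
/t/ after /s/ → [s] (total assimilation)

[foppamnussu]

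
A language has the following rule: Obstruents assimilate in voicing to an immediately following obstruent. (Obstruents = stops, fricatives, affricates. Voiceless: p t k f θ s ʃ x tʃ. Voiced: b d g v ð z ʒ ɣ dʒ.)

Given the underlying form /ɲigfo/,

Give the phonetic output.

[ɲikfo]

/g/ before /f/ (voiceless) → [k]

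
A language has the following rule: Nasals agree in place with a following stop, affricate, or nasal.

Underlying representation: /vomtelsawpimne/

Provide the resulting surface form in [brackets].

/m/ before /t/ (alveolar) → [n]
/m/ before /n/ (alveolar) → [n]

[vontelsawpinne]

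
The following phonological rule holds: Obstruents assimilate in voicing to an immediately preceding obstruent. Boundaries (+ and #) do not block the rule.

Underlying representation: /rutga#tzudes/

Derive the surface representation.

[rutka#tsudes]

/g/ after /t/ (voiceless) → [k]
/z/ after /t/ (voiceless) → [s]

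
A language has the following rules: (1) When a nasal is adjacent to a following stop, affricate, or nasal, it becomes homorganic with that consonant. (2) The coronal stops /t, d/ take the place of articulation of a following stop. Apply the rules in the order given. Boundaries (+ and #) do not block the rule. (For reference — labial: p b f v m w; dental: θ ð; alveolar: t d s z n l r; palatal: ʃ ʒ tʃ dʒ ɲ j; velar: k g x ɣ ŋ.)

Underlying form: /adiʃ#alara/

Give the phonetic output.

Rule 1: no segment meets the rule's conditions; no change.
After rule 1: adiʃ#alara
Rule 2: no segment meets the rule's conditions; no change.

[adiʃ#alara]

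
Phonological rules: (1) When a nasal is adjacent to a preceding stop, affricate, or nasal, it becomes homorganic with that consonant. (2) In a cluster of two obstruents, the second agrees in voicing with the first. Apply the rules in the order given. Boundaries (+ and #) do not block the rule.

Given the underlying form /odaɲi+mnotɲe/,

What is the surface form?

Rule 1: /n/ after /m/ (labial) → [m]
Rule 1: /ɲ/ after /t/ (alveolar) → [n]
After rule 1: odaɲi+mmotne
Rule 2: no segment meets the rule's conditions; no change.

[odaɲi+mmotne]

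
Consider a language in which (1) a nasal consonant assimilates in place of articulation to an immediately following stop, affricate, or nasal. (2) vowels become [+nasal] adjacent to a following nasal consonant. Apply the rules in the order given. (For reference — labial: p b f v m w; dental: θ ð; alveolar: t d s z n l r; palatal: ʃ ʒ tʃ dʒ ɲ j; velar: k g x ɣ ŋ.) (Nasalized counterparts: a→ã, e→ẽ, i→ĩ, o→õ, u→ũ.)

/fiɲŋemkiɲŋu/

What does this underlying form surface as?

[fĩŋŋẽŋkĩŋŋu]

Rule 1: /ɲ/ before /ŋ/ (velar) → [ŋ]
Rule 1: /m/ before /k/ (velar) → [ŋ]
Rule 1: /ɲ/ before /ŋ/ (velar) → [ŋ]
After rule 1: fiŋŋeŋkiŋŋu
Rule 2: /i/ before nasal /ŋ/ → [ĩ]
Rule 2: /e/ before nasal /ŋ/ → [ẽ]
Rule 2: /i/ before nasal /ŋ/ → [ĩ]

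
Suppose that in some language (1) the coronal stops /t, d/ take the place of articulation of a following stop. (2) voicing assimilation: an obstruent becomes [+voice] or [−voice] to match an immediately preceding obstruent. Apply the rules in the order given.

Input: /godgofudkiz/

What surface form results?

[goggofuggiz]

Rule 1: /d/ before /g/ (velar) → [g]
Rule 1: /d/ before /k/ (velar) → [g]
After rule 1: goggofugkiz
Rule 2: /k/ after /g/ (voiced) → [g]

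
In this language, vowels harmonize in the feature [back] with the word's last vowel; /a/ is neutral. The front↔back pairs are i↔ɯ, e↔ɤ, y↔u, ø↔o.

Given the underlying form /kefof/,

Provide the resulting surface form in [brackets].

[kɤfof]

/e/ harmonizes with /o/ ([+back]) → [ɤ]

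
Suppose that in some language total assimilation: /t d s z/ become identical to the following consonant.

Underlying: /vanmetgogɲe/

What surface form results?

/t/ before /g/ → [g] (total assimilation)

[vanmeggogɲe]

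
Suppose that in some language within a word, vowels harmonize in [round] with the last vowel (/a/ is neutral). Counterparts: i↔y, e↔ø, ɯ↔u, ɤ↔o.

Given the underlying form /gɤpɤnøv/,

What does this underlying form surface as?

/ɤ/ harmonizes with /ø/ ([+round]) → [o]
/ɤ/ harmonizes with /ø/ ([+round]) → [o]

[goponøv]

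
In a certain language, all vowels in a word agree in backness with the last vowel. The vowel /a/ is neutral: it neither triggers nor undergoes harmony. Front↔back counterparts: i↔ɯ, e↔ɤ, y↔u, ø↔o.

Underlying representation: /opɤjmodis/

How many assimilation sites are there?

/o/ harmonizes with /i/ ([-back]) → [ø]
/ɤ/ harmonizes with /i/ ([-back]) → [e]
/o/ harmonizes with /i/ ([-back]) → [ø]
3 segments change.

3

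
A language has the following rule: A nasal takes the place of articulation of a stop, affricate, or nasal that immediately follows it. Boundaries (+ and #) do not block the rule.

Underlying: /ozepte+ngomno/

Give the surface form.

/n/ before /g/ (velar) → [ŋ]
/m/ before /n/ (alveolar) → [n]

[ozepte+ŋgonno]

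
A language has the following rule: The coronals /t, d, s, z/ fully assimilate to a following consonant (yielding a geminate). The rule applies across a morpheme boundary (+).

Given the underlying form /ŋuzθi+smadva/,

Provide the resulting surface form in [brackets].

/z/ before /θ/ → [θ] (total assimilation)
/s/ before /m/ → [m] (total assimilation)
/d/ before /v/ → [v] (total assimilation)

[ŋuθθi+mmavva]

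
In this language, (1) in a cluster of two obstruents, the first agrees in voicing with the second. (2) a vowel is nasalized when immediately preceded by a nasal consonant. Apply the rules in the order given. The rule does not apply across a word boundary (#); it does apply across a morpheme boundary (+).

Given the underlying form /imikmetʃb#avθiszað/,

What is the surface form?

Rule 1: /tʃ/ before /b/ (voiced) → [dʒ]
Rule 1: /v/ before /θ/ (voiceless) → [f]
Rule 1: /s/ before /z/ (voiced) → [z]
After rule 1: imikmedʒb#afθizzað
Rule 2: /i/ after nasal /m/ → [ĩ]
Rule 2: /e/ after nasal /m/ → [ẽ]

[imĩkmẽdʒb#afθizzað]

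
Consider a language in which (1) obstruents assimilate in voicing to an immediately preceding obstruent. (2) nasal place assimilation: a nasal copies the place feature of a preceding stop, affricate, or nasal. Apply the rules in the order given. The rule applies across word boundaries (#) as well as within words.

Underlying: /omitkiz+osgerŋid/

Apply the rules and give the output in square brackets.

Rule 1: /g/ after /s/ (voiceless) → [k]
After rule 1: omitkiz+oskerŋid
Rule 2: no segment meets the rule's conditions; no change.

[omitkiz+oskerŋid]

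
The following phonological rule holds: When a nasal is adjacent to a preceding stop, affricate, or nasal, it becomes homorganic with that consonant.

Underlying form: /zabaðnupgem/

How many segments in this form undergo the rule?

0

No segment meets the rule's conditions.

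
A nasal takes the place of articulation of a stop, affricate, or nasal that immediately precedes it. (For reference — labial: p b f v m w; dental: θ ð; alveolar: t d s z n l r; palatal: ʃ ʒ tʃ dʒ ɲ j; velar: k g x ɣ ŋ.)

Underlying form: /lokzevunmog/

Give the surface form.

[lokzevunnog]

/m/ after /n/ (alveolar) → [n]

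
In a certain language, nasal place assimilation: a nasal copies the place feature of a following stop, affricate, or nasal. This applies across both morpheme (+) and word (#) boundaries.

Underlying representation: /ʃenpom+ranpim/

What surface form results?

[ʃempom+rampim]

/n/ before /p/ (labial) → [m]
/n/ before /p/ (labial) → [m]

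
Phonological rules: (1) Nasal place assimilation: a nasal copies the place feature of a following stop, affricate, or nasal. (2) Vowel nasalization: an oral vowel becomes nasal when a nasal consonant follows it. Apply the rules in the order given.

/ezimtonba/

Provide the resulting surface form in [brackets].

[ezĩntõmba]

Rule 1: /m/ before /t/ (alveolar) → [n]
Rule 1: /n/ before /b/ (labial) → [m]
After rule 1: ezintomba
Rule 2: /i/ before nasal /n/ → [ĩ]
Rule 2: /o/ before nasal /m/ → [õ]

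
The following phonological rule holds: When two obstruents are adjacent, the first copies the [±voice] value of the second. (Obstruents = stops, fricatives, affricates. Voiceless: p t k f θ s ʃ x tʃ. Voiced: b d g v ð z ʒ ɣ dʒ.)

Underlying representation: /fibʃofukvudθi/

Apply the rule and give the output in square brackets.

[fipʃofugvutθi]

/b/ before /ʃ/ (voiceless) → [p]
/k/ before /v/ (voiced) → [g]
/d/ before /θ/ (voiceless) → [t]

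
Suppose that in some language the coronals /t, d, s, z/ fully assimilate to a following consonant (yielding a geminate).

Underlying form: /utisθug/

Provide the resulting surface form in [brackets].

[utiθθug]

/s/ before /θ/ → [θ] (total assimilation)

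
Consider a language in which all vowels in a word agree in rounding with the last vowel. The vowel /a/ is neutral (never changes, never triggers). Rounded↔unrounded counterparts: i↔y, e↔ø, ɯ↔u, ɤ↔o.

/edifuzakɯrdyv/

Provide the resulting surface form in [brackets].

/e/ harmonizes with /y/ ([+round]) → [ø]
/i/ harmonizes with /y/ ([+round]) → [y]
/ɯ/ harmonizes with /y/ ([+round]) → [u]

[ødyfuzakurdyv]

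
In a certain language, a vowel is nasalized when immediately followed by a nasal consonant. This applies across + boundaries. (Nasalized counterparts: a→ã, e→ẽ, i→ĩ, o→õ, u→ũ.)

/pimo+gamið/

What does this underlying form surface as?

[pĩmo+gãmið]

/i/ before nasal /m/ → [ĩ]
/a/ before nasal /m/ → [ã]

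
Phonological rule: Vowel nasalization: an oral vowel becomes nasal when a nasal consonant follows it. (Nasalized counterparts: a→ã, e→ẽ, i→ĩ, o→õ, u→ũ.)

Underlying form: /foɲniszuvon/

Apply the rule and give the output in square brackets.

[fõɲniszuvõn]

/o/ before nasal /ɲ/ → [õ]
/o/ before nasal /n/ → [õ]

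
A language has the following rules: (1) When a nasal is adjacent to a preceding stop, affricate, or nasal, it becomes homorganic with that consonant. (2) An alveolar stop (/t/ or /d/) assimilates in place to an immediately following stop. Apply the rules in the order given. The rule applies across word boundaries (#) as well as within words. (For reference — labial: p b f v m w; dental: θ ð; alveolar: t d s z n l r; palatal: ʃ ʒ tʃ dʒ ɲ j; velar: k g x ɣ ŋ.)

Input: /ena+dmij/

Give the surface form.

Rule 1: /m/ after /d/ (alveolar) → [n]
After rule 1: ena+dnij
Rule 2: no segment meets the rule's conditions; no change.

[ena+dnij]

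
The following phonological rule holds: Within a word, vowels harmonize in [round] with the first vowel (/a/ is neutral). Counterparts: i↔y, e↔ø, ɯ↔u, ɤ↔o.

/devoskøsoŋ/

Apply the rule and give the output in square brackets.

/o/ harmonizes with /e/ ([-round]) → [ɤ]
/ø/ harmonizes with /e/ ([-round]) → [e]
/o/ harmonizes with /e/ ([-round]) → [ɤ]

[devɤskesɤŋ]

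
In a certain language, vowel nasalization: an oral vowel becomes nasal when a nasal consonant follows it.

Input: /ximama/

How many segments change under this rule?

/i/ before nasal /m/ → [ĩ]
/a/ before nasal /m/ → [ã]
2 segments change.

2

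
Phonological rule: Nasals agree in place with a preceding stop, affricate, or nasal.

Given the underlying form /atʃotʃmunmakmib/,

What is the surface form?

[atʃotʃɲunnakŋib]

/m/ after /tʃ/ (palatal) → [ɲ]
/m/ after /n/ (alveolar) → [n]
/m/ after /k/ (velar) → [ŋ]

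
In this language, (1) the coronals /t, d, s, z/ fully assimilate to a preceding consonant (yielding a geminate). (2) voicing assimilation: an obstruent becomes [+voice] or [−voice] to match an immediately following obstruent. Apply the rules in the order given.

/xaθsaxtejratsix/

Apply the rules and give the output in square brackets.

[xaθθaxxejrattix]

Rule 1: /s/ after /θ/ → [θ] (total assimilation)
Rule 1: /t/ after /x/ → [x] (total assimilation)
Rule 1: /s/ after /t/ → [t] (total assimilation)
After rule 1: xaθθaxxejrattix
Rule 2: no segment meets the rule's conditions; no change.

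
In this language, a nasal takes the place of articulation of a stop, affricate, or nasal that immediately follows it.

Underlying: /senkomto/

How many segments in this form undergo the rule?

/n/ before /k/ (velar) → [ŋ]
/m/ before /t/ (alveolar) → [n]
2 segments change.

2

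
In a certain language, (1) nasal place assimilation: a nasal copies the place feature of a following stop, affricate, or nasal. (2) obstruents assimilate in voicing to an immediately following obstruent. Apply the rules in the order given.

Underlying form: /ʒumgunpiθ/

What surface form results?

[ʒuŋgumpiθ]

Rule 1: /m/ before /g/ (velar) → [ŋ]
Rule 1: /n/ before /p/ (labial) → [m]
After rule 1: ʒuŋgumpiθ
Rule 2: no segment meets the rule's conditions; no change.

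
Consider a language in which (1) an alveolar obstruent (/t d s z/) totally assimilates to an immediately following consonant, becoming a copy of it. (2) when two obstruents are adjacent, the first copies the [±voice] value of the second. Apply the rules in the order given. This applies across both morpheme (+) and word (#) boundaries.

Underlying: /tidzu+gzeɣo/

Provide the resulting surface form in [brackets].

[tizzu+gzeɣo]

Rule 1: /d/ before /z/ → [z] (total assimilation)
After rule 1: tizzu+gzeɣo
Rule 2: no segment meets the rule's conditions; no change.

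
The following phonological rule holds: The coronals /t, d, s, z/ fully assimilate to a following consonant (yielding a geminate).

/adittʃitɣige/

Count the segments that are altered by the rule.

/t/ before /tʃ/ → [tʃ] (total assimilation)
/t/ before /ɣ/ → [ɣ] (total assimilation)
2 segments change.

2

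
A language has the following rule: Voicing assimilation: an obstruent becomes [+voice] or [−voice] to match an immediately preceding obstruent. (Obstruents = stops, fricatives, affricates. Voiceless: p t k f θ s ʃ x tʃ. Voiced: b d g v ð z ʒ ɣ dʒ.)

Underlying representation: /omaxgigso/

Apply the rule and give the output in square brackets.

[omaxkigzo]

/g/ after /x/ (voiceless) → [k]
/s/ after /g/ (voiced) → [z]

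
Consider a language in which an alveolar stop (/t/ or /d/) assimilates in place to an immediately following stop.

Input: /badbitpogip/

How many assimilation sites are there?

/d/ before /b/ (labial) → [b]
/t/ before /p/ (labial) → [p]
2 segments change.

2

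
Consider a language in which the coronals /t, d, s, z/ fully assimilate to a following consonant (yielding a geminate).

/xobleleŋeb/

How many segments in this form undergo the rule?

No segment meets the rule's conditions.

0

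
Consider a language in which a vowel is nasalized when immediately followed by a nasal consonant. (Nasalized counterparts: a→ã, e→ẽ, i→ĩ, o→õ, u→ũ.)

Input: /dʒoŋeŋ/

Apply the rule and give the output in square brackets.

[dʒõŋẽŋ]

/o/ before nasal /ŋ/ → [õ]
/e/ before nasal /ŋ/ → [ẽ]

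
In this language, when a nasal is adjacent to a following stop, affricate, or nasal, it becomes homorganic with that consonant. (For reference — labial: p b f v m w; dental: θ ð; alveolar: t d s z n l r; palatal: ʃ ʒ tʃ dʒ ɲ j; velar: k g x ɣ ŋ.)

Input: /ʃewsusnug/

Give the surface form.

no segment meets the rule's conditions; no change.

[ʃewsusnug]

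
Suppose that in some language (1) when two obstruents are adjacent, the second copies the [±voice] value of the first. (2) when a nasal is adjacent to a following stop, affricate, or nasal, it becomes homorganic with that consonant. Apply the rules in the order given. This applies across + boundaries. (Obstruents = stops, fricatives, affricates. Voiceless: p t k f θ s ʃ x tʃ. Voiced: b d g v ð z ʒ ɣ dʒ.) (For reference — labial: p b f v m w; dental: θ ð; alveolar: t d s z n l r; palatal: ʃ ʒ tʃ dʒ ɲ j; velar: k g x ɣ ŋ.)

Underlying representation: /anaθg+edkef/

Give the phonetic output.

[anaθk+edgef]

Rule 1: /g/ after /θ/ (voiceless) → [k]
Rule 1: /k/ after /d/ (voiced) → [g]
After rule 1: anaθk+edgef
Rule 2: no segment meets the rule's conditions; no change.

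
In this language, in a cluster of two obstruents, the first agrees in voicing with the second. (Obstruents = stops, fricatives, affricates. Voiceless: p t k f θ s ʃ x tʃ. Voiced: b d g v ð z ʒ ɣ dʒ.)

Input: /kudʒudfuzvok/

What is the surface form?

/d/ before /f/ (voiceless) → [t]

[kudʒutfuzvok]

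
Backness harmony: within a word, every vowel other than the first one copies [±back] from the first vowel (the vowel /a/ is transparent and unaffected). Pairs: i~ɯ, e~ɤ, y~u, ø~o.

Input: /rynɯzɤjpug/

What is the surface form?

[rynizejpyg]

/ɯ/ harmonizes with /y/ ([-back]) → [i]
/ɤ/ harmonizes with /y/ ([-back]) → [e]
/u/ harmonizes with /y/ ([-back]) → [y]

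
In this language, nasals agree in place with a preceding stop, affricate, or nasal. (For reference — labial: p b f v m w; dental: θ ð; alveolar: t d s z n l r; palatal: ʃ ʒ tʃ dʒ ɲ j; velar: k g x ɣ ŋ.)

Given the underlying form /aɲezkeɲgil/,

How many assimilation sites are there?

No segment meets the rule's conditions.

0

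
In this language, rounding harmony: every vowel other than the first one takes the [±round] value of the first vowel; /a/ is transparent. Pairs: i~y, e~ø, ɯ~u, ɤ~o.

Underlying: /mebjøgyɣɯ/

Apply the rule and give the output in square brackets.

/ø/ harmonizes with /e/ ([-round]) → [e]
/y/ harmonizes with /e/ ([-round]) → [i]

[mebjegiɣɯ]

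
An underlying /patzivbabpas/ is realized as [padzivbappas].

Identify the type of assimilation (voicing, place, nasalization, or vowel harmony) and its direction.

/t/→[d] /b/→[p].
Each target copies a feature from the following segment, so the direction is regressive.

voicing assimilation, regressive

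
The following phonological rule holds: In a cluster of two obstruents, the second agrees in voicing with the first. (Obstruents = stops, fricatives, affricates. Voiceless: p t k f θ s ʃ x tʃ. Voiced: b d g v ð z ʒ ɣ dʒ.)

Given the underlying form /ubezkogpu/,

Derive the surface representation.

/k/ after /z/ (voiced) → [g]
/p/ after /g/ (voiced) → [b]

[ubezgogbu]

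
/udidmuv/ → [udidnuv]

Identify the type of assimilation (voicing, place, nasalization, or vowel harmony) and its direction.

place assimilation, progressive

/m/→[n].
Each target copies a feature from the preceding segment, so the direction is progressive.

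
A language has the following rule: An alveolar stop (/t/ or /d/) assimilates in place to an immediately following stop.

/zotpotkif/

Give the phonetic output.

[zoppokkif]

/t/ before /p/ (labial) → [p]
/t/ before /k/ (velar) → [k]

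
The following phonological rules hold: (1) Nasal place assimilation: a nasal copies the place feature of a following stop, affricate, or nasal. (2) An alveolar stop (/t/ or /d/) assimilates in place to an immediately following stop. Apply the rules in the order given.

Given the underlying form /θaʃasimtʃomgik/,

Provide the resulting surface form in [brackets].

[θaʃasiɲtʃoŋgik]

Rule 1: /m/ before /tʃ/ (palatal) → [ɲ]
Rule 1: /m/ before /g/ (velar) → [ŋ]
After rule 1: θaʃasiɲtʃoŋgik
Rule 2: no segment meets the rule's conditions; no change.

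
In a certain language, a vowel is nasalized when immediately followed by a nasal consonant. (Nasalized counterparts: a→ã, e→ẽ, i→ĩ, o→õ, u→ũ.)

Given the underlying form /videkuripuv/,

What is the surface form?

[videkuripuv]

no segment meets the rule's conditions; no change.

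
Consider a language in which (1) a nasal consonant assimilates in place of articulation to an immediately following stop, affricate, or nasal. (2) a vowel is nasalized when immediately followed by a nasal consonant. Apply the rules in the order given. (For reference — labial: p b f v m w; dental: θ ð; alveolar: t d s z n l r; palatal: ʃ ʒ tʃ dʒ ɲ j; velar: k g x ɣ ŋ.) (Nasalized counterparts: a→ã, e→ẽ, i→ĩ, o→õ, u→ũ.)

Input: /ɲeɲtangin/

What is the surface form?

[ɲẽntãŋgĩn]

Rule 1: /ɲ/ before /t/ (alveolar) → [n]
Rule 1: /n/ before /g/ (velar) → [ŋ]
After rule 1: ɲentaŋgin
Rule 2: /e/ before nasal /n/ → [ẽ]
Rule 2: /a/ before nasal /ŋ/ → [ã]
Rule 2: /i/ before nasal /n/ → [ĩ]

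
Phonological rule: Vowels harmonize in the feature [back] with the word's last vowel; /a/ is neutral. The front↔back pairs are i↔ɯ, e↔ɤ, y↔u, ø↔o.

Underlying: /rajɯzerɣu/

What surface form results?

/e/ harmonizes with /u/ ([+back]) → [ɤ]

[rajɯzɤrɣu]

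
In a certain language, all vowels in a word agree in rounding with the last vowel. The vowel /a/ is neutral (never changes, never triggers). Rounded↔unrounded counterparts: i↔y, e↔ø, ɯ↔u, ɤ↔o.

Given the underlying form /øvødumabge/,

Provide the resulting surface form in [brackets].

/ø/ harmonizes with /e/ ([-round]) → [e]
/ø/ harmonizes with /e/ ([-round]) → [e]
/u/ harmonizes with /e/ ([-round]) → [ɯ]

[evedɯmabge]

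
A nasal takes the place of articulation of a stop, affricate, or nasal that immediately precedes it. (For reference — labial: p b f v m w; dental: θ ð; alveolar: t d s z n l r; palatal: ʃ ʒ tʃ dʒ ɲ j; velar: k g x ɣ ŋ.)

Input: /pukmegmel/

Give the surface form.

/m/ after /k/ (velar) → [ŋ]
/m/ after /g/ (velar) → [ŋ]

[pukŋegŋel]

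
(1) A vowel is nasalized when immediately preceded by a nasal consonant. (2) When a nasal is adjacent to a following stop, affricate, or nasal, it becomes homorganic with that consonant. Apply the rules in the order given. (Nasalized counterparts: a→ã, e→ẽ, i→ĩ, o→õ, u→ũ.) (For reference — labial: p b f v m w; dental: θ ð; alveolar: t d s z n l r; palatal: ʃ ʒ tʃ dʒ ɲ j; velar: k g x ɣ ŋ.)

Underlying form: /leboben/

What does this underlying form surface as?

[leboben]

Rule 1: no segment meets the rule's conditions; no change.
After rule 1: leboben
Rule 2: no segment meets the rule's conditions; no change.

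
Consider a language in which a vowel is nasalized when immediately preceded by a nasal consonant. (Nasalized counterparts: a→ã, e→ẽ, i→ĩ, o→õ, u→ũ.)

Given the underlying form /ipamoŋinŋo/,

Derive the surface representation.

[ipamõŋĩnŋõ]

/o/ after nasal /m/ → [õ]
/i/ after nasal /ŋ/ → [ĩ]
/o/ after nasal /ŋ/ → [õ]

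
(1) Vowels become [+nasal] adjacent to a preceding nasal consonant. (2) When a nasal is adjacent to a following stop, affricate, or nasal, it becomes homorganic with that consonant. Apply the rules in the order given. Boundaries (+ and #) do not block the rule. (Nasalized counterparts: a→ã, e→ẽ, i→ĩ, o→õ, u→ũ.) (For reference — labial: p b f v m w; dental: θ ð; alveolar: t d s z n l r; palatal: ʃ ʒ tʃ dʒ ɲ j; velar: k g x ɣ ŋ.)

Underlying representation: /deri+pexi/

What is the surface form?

[deri+pexi]

Rule 1: no segment meets the rule's conditions; no change.
After rule 1: deri+pexi
Rule 2: no segment meets the rule's conditions; no change.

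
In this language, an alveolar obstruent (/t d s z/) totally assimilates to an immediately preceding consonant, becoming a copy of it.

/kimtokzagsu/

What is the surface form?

[kimmokkaggu]

/t/ after /m/ → [m] (total assimilation)
/z/ after /k/ → [k] (total assimilation)
/s/ after /g/ → [g] (total assimilation)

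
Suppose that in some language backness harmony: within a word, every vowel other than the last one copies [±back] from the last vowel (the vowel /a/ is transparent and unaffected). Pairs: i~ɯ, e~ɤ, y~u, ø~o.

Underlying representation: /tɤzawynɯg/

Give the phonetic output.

[tɤzawunɯg]

/y/ harmonizes with /ɯ/ ([+back]) → [u]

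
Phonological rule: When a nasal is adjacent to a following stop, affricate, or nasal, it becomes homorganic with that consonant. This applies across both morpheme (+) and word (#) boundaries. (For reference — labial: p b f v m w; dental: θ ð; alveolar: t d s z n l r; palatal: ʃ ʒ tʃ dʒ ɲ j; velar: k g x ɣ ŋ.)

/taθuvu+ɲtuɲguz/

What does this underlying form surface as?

/ɲ/ before /t/ (alveolar) → [n]
/ɲ/ before /g/ (velar) → [ŋ]

[taθuvu+ntuŋguz]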